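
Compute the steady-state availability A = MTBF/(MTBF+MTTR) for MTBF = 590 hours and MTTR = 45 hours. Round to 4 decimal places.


MTBF = 590
MTTR = 45
MTBF + MTTR = 635
A = 590 / 635
A = 0.9291

0.9291


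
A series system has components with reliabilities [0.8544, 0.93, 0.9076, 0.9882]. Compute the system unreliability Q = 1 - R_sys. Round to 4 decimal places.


Components: [0.8544, 0.93, 0.9076, 0.9882]
After component 1: product = 0.8544
After component 2: product = 0.7946
After component 3: product = 0.7212
After component 4: product = 0.7127
R_sys = 0.7127
Q = 1 - 0.7127 = 0.2873

0.2873


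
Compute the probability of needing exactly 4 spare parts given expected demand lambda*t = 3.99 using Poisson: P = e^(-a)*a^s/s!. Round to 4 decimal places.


a = 3.99, s = 4
e^(-a) = e^(-3.99) = 0.0185
a^s = 3.99^4 = 253.4496
s! = 24
P = 0.0185 * 253.4496 / 24
P = 0.1954

0.1954


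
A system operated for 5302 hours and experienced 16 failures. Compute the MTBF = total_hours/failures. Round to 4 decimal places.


total_hours = 5302
failures = 16
MTBF = 5302 / 16
MTBF = 331.375

331.375


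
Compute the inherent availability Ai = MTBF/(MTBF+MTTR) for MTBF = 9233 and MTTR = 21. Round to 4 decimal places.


MTBF = 9233
MTTR = 21
MTBF + MTTR = 9254
Ai = 9233 / 9254
Ai = 0.9977

0.9977


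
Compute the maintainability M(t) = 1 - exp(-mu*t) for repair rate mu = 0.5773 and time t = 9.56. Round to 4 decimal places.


mu = 0.5773, t = 9.56
mu * t = 0.5773 * 9.56 = 5.519
exp(-5.519) = 0.004
M(t) = 1 - 0.004
M(t) = 0.996

0.996


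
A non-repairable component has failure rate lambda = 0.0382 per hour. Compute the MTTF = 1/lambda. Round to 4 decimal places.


lambda = 0.0382
MTTF = 1 / 0.0382
MTTF = 26.178

26.178


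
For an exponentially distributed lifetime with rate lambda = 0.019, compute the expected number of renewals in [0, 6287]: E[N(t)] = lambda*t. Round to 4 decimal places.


lambda = 0.019
t = 6287
E[N(t)] = lambda * t
E[N(t)] = 0.019 * 6287
E[N(t)] = 119.453

119.453


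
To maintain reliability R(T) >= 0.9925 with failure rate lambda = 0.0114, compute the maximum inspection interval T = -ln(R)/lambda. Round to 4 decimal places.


R_target = 0.9925
lambda = 0.0114
-ln(0.9925) = 0.0075
T = 0.0075 / 0.0114
T = 0.6604

0.6604


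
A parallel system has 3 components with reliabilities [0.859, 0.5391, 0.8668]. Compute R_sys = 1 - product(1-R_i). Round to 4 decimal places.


Components: [0.859, 0.5391, 0.8668]
(1 - 0.859) = 0.141, running product = 0.141
(1 - 0.5391) = 0.4609, running product = 0.065
(1 - 0.8668) = 0.1332, running product = 0.0087
Product of (1-R_i) = 0.0087
R_sys = 1 - 0.0087 = 0.9913

0.9913


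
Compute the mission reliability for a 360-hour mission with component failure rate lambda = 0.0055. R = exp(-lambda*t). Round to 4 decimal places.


lambda = 0.0055
mission_time = 360
lambda * t = 0.0055 * 360 = 1.98
R = exp(-1.98)
R = 0.1381

0.1381


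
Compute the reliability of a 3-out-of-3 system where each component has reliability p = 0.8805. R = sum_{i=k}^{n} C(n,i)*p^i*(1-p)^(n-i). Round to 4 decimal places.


k = 3, n = 3, p = 0.8805
i=3: C(3,3)=1 * 0.8805^3 * 0.1195^0 = 0.6826
R = sum of terms = 0.6826

0.6826


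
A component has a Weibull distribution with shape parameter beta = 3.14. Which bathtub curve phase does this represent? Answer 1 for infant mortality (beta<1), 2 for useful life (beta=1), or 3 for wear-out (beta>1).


beta = 3.14
Compare beta to 1:
beta < 1 => infant mortality (phase 1)
beta = 1 => useful life (phase 2)
beta > 1 => wear-out (phase 3)
Since beta = 3.14, this is wear-out (increasing failure rate)
Phase = 3

3


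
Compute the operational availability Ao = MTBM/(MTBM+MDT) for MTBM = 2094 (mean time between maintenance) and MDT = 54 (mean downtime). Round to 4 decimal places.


MTBM = 2094
MDT = 54
MTBM + MDT = 2148
Ao = 2094 / 2148
Ao = 0.9749

0.9749


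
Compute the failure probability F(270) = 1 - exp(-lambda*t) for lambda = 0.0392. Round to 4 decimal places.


lambda = 0.0392, t = 270
lambda * t = 10.584
exp(-10.584) = 0.0
F(t) = 1 - 0.0
F(t) = 1.0

1.0


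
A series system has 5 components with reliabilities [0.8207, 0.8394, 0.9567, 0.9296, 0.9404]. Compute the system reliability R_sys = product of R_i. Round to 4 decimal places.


Components: [0.8207, 0.8394, 0.9567, 0.9296, 0.9404]
After component 1 (R=0.8207): product = 0.8207
After component 2 (R=0.8394): product = 0.6889
After component 3 (R=0.9567): product = 0.6591
After component 4 (R=0.9296): product = 0.6127
After component 5 (R=0.9404): product = 0.5762
R_sys = 0.5762

0.5762


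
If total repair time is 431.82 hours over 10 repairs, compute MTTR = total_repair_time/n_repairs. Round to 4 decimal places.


total_repair_time = 431.82
n_repairs = 10
MTTR = 431.82 / 10
MTTR = 43.182

43.182


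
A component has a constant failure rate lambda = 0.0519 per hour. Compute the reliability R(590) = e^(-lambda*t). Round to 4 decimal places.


lambda = 0.0519
t = 590
lambda * t = 30.621
R(t) = e^(-30.621)
R(t) = 0.0

0.0


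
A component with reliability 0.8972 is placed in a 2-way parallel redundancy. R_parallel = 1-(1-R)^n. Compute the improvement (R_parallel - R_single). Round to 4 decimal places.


R_single = 0.8972, n = 2
1 - R_single = 0.1028
(1 - R_single)^n = 0.1028^2 = 0.0106
R_parallel = 1 - 0.0106 = 0.9894
Improvement = 0.9894 - 0.8972
Improvement = 0.0922

0.0922


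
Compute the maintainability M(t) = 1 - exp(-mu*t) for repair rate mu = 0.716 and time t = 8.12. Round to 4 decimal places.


mu = 0.716, t = 8.12
mu * t = 0.716 * 8.12 = 5.8139
exp(-5.8139) = 0.003
M(t) = 1 - 0.003
M(t) = 0.997

0.997


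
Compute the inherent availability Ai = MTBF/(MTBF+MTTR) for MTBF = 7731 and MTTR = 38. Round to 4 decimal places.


MTBF = 7731
MTTR = 38
MTBF + MTTR = 7769
Ai = 7731 / 7769
Ai = 0.9951

0.9951


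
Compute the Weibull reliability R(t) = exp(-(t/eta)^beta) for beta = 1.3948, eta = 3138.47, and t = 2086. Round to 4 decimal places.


beta = 1.3948, eta = 3138.47, t = 2086
t/eta = 2086 / 3138.47 = 0.6647
(t/eta)^beta = 0.6647^1.3948 = 0.5657
R(t) = exp(-0.5657)
R(t) = 0.568

0.568


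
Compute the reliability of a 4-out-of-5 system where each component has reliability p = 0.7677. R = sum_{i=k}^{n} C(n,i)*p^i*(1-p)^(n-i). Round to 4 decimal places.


k = 4, n = 5, p = 0.7677
i=4: C(5,4)=5 * 0.7677^4 * 0.2323^1 = 0.4034
i=5: C(5,5)=1 * 0.7677^5 * 0.2323^0 = 0.2667
R = sum of terms = 0.6701

0.6701


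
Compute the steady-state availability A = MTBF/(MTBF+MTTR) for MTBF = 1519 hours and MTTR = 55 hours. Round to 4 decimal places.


MTBF = 1519
MTTR = 55
MTBF + MTTR = 1574
A = 1519 / 1574
A = 0.9651

0.9651


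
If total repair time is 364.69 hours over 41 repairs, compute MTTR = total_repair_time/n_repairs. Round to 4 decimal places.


total_repair_time = 364.69
n_repairs = 41
MTTR = 364.69 / 41
MTTR = 8.8949

8.8949


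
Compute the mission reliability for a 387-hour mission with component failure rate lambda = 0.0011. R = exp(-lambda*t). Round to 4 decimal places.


lambda = 0.0011
mission_time = 387
lambda * t = 0.0011 * 387 = 0.4257
R = exp(-0.4257)
R = 0.6533

0.6533


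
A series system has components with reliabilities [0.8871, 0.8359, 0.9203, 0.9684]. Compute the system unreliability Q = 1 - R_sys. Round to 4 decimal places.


Components: [0.8871, 0.8359, 0.9203, 0.9684]
After component 1: product = 0.8871
After component 2: product = 0.7415
After component 3: product = 0.6824
After component 4: product = 0.6609
R_sys = 0.6609
Q = 1 - 0.6609 = 0.3391

0.3391


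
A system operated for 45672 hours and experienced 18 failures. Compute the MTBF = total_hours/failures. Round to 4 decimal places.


total_hours = 45672
failures = 18
MTBF = 45672 / 18
MTBF = 2537.3333

2537.3333


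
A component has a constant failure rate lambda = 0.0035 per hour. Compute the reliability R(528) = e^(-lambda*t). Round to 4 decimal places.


lambda = 0.0035
t = 528
lambda * t = 1.848
R(t) = e^(-1.848)
R(t) = 0.1576

0.1576


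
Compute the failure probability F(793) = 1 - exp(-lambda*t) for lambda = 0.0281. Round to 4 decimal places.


lambda = 0.0281, t = 793
lambda * t = 22.2833
exp(-22.2833) = 0.0
F(t) = 1 - 0.0
F(t) = 1.0

1.0


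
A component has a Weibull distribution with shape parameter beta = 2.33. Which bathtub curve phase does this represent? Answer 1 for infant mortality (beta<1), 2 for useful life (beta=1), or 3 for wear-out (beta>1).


beta = 2.33
Compare beta to 1:
beta < 1 => infant mortality (phase 1)
beta = 1 => useful life (phase 2)
beta > 1 => wear-out (phase 3)
Since beta = 2.33, this is wear-out (increasing failure rate)
Phase = 3

3


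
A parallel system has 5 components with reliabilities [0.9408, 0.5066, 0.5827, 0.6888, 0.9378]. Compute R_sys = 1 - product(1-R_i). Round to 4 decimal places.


Components: [0.9408, 0.5066, 0.5827, 0.6888, 0.9378]
(1 - 0.9408) = 0.0592, running product = 0.0592
(1 - 0.5066) = 0.4934, running product = 0.0292
(1 - 0.5827) = 0.4173, running product = 0.0122
(1 - 0.6888) = 0.3112, running product = 0.0038
(1 - 0.9378) = 0.0622, running product = 0.0002
Product of (1-R_i) = 0.0002
R_sys = 1 - 0.0002 = 0.9998

0.9998


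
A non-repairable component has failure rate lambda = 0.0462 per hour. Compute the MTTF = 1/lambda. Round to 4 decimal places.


lambda = 0.0462
MTTF = 1 / 0.0462
MTTF = 21.645

21.645


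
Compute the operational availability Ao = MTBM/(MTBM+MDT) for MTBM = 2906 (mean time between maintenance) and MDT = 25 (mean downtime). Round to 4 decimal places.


MTBM = 2906
MDT = 25
MTBM + MDT = 2931
Ao = 2906 / 2931
Ao = 0.9915

0.9915


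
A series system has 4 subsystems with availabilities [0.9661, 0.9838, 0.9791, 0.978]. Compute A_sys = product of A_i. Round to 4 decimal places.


Subsystems: [0.9661, 0.9838, 0.9791, 0.978]
After subsystem 1 (A=0.9661): product = 0.9661
After subsystem 2 (A=0.9838): product = 0.9504
After subsystem 3 (A=0.9791): product = 0.9306
After subsystem 4 (A=0.978): product = 0.9101
A_sys = 0.9101

0.9101


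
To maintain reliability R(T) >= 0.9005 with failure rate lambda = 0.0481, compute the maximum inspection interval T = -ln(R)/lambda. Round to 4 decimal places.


R_target = 0.9005
lambda = 0.0481
-ln(0.9005) = 0.1048
T = 0.1048 / 0.0481
T = 2.1789

2.1789


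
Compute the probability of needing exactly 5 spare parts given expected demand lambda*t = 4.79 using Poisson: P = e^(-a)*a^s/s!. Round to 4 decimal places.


a = 4.79, s = 5
e^(-a) = e^(-4.79) = 0.0083
a^s = 4.79^5 = 2521.608
s! = 120
P = 0.0083 * 2521.608 / 120
P = 0.1747

0.1747


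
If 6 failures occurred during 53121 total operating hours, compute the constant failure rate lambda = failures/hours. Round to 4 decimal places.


failures = 6
total_hours = 53121
lambda = 6 / 53121
lambda = 0.0001

0.0001


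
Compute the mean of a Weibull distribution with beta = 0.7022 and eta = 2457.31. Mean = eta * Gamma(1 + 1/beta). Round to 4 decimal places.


beta = 0.7022, eta = 2457.31
1/beta = 1.4241
1 + 1/beta = 2.4241
Gamma(2.4241) = 1.2621
Mean = 2457.31 * 1.2621
Mean = 3101.2574

3101.2574


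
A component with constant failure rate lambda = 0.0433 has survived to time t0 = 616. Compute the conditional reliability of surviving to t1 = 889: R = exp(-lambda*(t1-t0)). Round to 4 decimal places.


lambda = 0.0433
t0 = 616, t1 = 889
t1 - t0 = 273
lambda * (t1-t0) = 0.0433 * 273 = 11.8209
R = exp(-11.8209)
R = 0.0

0.0


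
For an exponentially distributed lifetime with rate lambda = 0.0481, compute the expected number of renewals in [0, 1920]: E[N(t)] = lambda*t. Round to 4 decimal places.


lambda = 0.0481
t = 1920
E[N(t)] = lambda * t
E[N(t)] = 0.0481 * 1920
E[N(t)] = 92.352

92.352


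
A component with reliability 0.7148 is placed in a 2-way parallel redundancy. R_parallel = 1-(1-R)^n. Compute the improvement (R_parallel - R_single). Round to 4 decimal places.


R_single = 0.7148, n = 2
1 - R_single = 0.2852
(1 - R_single)^n = 0.2852^2 = 0.0813
R_parallel = 1 - 0.0813 = 0.9187
Improvement = 0.9187 - 0.7148
Improvement = 0.2039

0.2039


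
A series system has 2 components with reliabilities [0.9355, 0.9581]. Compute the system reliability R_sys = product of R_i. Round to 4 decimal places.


Components: [0.9355, 0.9581]
After component 1 (R=0.9355): product = 0.9355
After component 2 (R=0.9581): product = 0.8963
R_sys = 0.8963

0.8963


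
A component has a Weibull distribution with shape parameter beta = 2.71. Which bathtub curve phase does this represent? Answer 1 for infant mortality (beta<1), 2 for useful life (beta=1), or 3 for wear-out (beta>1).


beta = 2.71
Compare beta to 1:
beta < 1 => infant mortality (phase 1)
beta = 1 => useful life (phase 2)
beta > 1 => wear-out (phase 3)
Since beta = 2.71, this is wear-out (increasing failure rate)
Phase = 3

3


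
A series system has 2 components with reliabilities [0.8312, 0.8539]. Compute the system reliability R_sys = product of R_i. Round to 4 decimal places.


Components: [0.8312, 0.8539]
After component 1 (R=0.8312): product = 0.8312
After component 2 (R=0.8539): product = 0.7098
R_sys = 0.7098

0.7098


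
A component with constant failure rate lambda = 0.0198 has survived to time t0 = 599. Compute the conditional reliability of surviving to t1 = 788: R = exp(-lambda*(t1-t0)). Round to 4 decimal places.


lambda = 0.0198
t0 = 599, t1 = 788
t1 - t0 = 189
lambda * (t1-t0) = 0.0198 * 189 = 3.7422
R = exp(-3.7422)
R = 0.0237

0.0237


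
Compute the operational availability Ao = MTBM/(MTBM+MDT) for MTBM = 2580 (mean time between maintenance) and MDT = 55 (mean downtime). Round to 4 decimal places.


MTBM = 2580
MDT = 55
MTBM + MDT = 2635
Ao = 2580 / 2635
Ao = 0.9791

0.9791


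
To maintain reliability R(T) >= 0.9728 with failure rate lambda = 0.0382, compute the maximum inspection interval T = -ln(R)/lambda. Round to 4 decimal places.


R_target = 0.9728
lambda = 0.0382
-ln(0.9728) = 0.0276
T = 0.0276 / 0.0382
T = 0.7219

0.7219


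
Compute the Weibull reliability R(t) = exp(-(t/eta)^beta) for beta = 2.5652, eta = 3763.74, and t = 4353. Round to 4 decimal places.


beta = 2.5652, eta = 3763.74, t = 4353
t/eta = 4353 / 3763.74 = 1.1566
(t/eta)^beta = 1.1566^2.5652 = 1.4522
R(t) = exp(-1.4522)
R(t) = 0.234

0.234


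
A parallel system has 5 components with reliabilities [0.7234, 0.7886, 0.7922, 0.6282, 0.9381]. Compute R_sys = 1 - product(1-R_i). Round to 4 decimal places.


Components: [0.7234, 0.7886, 0.7922, 0.6282, 0.9381]
(1 - 0.7234) = 0.2766, running product = 0.2766
(1 - 0.7886) = 0.2114, running product = 0.0585
(1 - 0.7922) = 0.2078, running product = 0.0122
(1 - 0.6282) = 0.3718, running product = 0.0045
(1 - 0.9381) = 0.0619, running product = 0.0003
Product of (1-R_i) = 0.0003
R_sys = 1 - 0.0003 = 0.9997

0.9997


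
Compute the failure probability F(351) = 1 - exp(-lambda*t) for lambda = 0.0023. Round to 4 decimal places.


lambda = 0.0023, t = 351
lambda * t = 0.8073
exp(-0.8073) = 0.4461
F(t) = 1 - 0.4461
F(t) = 0.5539

0.5539


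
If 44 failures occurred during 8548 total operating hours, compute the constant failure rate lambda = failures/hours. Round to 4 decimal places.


failures = 44
total_hours = 8548
lambda = 44 / 8548
lambda = 0.0051

0.0051


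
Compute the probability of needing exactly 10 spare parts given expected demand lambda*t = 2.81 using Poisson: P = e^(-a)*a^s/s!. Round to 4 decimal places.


a = 2.81, s = 10
e^(-a) = e^(-2.81) = 0.0602
a^s = 2.81^10 = 30694.6863
s! = 3628800
P = 0.0602 * 30694.6863 / 3628800
P = 0.0005

0.0005


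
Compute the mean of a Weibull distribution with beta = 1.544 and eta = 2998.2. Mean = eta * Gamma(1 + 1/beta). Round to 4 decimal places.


beta = 1.544, eta = 2998.2
1/beta = 0.6477
1 + 1/beta = 1.6477
Gamma(1.6477) = 0.8998
Mean = 2998.2 * 0.8998
Mean = 2697.6787

2697.6787


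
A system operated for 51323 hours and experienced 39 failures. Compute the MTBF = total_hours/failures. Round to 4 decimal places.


total_hours = 51323
failures = 39
MTBF = 51323 / 39
MTBF = 1315.9744

1315.9744


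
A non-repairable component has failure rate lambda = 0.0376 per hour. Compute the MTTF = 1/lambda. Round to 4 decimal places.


lambda = 0.0376
MTTF = 1 / 0.0376
MTTF = 26.5957

26.5957


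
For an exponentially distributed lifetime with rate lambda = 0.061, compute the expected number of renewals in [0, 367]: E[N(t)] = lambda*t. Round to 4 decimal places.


lambda = 0.061
t = 367
E[N(t)] = lambda * t
E[N(t)] = 0.061 * 367
E[N(t)] = 22.387

22.387


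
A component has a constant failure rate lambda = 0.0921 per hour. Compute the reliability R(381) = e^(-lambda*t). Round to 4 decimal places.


lambda = 0.0921
t = 381
lambda * t = 35.0901
R(t) = e^(-35.0901)
R(t) = 0.0

0.0


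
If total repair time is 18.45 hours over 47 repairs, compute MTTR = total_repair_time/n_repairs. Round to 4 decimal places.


total_repair_time = 18.45
n_repairs = 47
MTTR = 18.45 / 47
MTTR = 0.3926

0.3926


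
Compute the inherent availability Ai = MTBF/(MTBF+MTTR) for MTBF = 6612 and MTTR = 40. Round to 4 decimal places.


MTBF = 6612
MTTR = 40
MTBF + MTTR = 6652
Ai = 6612 / 6652
Ai = 0.994

0.994


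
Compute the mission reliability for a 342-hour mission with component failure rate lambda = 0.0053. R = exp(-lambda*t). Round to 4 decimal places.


lambda = 0.0053
mission_time = 342
lambda * t = 0.0053 * 342 = 1.8126
R = exp(-1.8126)
R = 0.1632

0.1632


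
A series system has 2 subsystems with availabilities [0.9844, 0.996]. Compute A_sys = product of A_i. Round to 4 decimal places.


Subsystems: [0.9844, 0.996]
After subsystem 1 (A=0.9844): product = 0.9844
After subsystem 2 (A=0.996): product = 0.9805
A_sys = 0.9805

0.9805


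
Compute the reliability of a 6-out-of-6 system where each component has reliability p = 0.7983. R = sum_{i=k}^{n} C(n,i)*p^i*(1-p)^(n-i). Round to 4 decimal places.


k = 6, n = 6, p = 0.7983
i=6: C(6,6)=1 * 0.7983^6 * 0.2017^0 = 0.2588
R = sum of terms = 0.2588

0.2588


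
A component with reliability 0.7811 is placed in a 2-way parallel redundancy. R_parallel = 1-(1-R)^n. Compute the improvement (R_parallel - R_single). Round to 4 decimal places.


R_single = 0.7811, n = 2
1 - R_single = 0.2189
(1 - R_single)^n = 0.2189^2 = 0.0479
R_parallel = 1 - 0.0479 = 0.9521
Improvement = 0.9521 - 0.7811
Improvement = 0.171

0.171


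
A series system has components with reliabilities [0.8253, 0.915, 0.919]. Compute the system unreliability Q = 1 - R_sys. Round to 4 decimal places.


Components: [0.8253, 0.915, 0.919]
After component 1: product = 0.8253
After component 2: product = 0.7551
After component 3: product = 0.694
R_sys = 0.694
Q = 1 - 0.694 = 0.306

0.306


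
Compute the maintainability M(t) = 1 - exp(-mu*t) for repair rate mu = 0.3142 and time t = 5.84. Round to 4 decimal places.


mu = 0.3142, t = 5.84
mu * t = 0.3142 * 5.84 = 1.8349
exp(-1.8349) = 0.1596
M(t) = 1 - 0.1596
M(t) = 0.8404

0.8404


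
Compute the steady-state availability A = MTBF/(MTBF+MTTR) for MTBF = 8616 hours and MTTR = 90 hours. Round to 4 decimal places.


MTBF = 8616
MTTR = 90
MTBF + MTTR = 8706
A = 8616 / 8706
A = 0.9897

0.9897


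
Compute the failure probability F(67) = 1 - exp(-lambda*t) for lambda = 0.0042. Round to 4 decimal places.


lambda = 0.0042, t = 67
lambda * t = 0.2814
exp(-0.2814) = 0.7547
F(t) = 1 - 0.7547
F(t) = 0.2453

0.2453


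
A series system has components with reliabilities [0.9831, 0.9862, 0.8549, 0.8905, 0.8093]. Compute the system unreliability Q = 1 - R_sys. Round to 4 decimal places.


Components: [0.9831, 0.9862, 0.8549, 0.8905, 0.8093]
After component 1: product = 0.9831
After component 2: product = 0.9695
After component 3: product = 0.8289
After component 4: product = 0.7381
After component 5: product = 0.5973
R_sys = 0.5973
Q = 1 - 0.5973 = 0.4027

0.4027


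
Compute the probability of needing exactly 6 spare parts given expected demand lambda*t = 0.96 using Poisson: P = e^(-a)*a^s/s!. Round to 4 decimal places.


a = 0.96, s = 6
e^(-a) = e^(-0.96) = 0.3829
a^s = 0.96^6 = 0.7828
s! = 720
P = 0.3829 * 0.7828 / 720
P = 0.0004

0.0004


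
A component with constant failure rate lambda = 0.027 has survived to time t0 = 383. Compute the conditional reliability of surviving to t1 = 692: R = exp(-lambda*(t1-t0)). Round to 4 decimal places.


lambda = 0.027
t0 = 383, t1 = 692
t1 - t0 = 309
lambda * (t1-t0) = 0.027 * 309 = 8.343
R = exp(-8.343)
R = 0.0002

0.0002


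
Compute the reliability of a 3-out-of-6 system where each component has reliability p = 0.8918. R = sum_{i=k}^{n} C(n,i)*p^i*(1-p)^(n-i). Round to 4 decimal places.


k = 3, n = 6, p = 0.8918
i=3: C(6,3)=20 * 0.8918^3 * 0.1082^3 = 0.018
i=4: C(6,4)=15 * 0.8918^4 * 0.1082^2 = 0.1111
i=5: C(6,5)=6 * 0.8918^5 * 0.1082^1 = 0.3662
i=6: C(6,6)=1 * 0.8918^6 * 0.1082^0 = 0.503
R = sum of terms = 0.9983

0.9983


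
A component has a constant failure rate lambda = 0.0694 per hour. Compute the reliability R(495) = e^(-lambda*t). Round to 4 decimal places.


lambda = 0.0694
t = 495
lambda * t = 34.353
R(t) = e^(-34.353)
R(t) = 0.0

0.0


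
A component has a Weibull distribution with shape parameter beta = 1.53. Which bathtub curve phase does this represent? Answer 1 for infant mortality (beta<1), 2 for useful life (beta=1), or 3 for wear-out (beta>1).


beta = 1.53
Compare beta to 1:
beta < 1 => infant mortality (phase 1)
beta = 1 => useful life (phase 2)
beta > 1 => wear-out (phase 3)
Since beta = 1.53, this is wear-out (increasing failure rate)
Phase = 3

3


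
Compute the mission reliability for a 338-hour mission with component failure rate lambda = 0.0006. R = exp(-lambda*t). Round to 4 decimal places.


lambda = 0.0006
mission_time = 338
lambda * t = 0.0006 * 338 = 0.2028
R = exp(-0.2028)
R = 0.8164

0.8164


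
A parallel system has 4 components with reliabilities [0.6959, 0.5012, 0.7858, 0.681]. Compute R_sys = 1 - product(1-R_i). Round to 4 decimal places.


Components: [0.6959, 0.5012, 0.7858, 0.681]
(1 - 0.6959) = 0.3041, running product = 0.3041
(1 - 0.5012) = 0.4988, running product = 0.1517
(1 - 0.7858) = 0.2142, running product = 0.0325
(1 - 0.681) = 0.319, running product = 0.0104
Product of (1-R_i) = 0.0104
R_sys = 1 - 0.0104 = 0.9896

0.9896


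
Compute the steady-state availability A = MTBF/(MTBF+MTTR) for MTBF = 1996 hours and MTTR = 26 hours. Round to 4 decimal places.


MTBF = 1996
MTTR = 26
MTBF + MTTR = 2022
A = 1996 / 2022
A = 0.9871

0.9871


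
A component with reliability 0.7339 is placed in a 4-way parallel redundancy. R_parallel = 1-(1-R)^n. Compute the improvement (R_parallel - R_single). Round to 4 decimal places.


R_single = 0.7339, n = 4
1 - R_single = 0.2661
(1 - R_single)^n = 0.2661^4 = 0.005
R_parallel = 1 - 0.005 = 0.995
Improvement = 0.995 - 0.7339
Improvement = 0.2611

0.2611


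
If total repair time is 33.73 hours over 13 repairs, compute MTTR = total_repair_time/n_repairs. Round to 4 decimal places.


total_repair_time = 33.73
n_repairs = 13
MTTR = 33.73 / 13
MTTR = 2.5946

2.5946


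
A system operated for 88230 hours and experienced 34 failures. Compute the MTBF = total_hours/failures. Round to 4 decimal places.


total_hours = 88230
failures = 34
MTBF = 88230 / 34
MTBF = 2595.0

2595.0


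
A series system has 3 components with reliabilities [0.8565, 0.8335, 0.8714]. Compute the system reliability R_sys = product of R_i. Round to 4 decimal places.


Components: [0.8565, 0.8335, 0.8714]
After component 1 (R=0.8565): product = 0.8565
After component 2 (R=0.8335): product = 0.7139
After component 3 (R=0.8714): product = 0.6221
R_sys = 0.6221

0.6221


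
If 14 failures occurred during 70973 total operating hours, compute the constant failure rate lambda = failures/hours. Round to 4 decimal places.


failures = 14
total_hours = 70973
lambda = 14 / 70973
lambda = 0.0002

0.0002


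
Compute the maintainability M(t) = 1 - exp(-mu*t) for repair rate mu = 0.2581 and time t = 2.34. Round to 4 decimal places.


mu = 0.2581, t = 2.34
mu * t = 0.2581 * 2.34 = 0.604
exp(-0.604) = 0.5466
M(t) = 1 - 0.5466
M(t) = 0.4534

0.4534


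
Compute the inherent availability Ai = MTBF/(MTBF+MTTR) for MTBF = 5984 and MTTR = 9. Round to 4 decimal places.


MTBF = 5984
MTTR = 9
MTBF + MTTR = 5993
Ai = 5984 / 5993
Ai = 0.9985

0.9985


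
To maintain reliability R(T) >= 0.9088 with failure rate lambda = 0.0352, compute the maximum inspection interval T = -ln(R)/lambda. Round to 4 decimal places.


R_target = 0.9088
lambda = 0.0352
-ln(0.9088) = 0.0956
T = 0.0956 / 0.0352
T = 2.7168

2.7168


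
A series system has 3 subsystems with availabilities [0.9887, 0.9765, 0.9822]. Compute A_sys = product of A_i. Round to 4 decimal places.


Subsystems: [0.9887, 0.9765, 0.9822]
After subsystem 1 (A=0.9887): product = 0.9887
After subsystem 2 (A=0.9765): product = 0.9655
After subsystem 3 (A=0.9822): product = 0.9483
A_sys = 0.9483

0.9483


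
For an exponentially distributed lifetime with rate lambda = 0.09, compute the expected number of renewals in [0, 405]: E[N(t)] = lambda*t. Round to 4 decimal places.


lambda = 0.09
t = 405
E[N(t)] = lambda * t
E[N(t)] = 0.09 * 405
E[N(t)] = 36.45

36.45


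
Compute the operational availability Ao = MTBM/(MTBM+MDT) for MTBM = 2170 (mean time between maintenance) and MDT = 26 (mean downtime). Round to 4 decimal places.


MTBM = 2170
MDT = 26
MTBM + MDT = 2196
Ao = 2170 / 2196
Ao = 0.9882

0.9882


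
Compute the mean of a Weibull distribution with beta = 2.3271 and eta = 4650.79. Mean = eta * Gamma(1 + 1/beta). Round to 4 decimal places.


beta = 2.3271, eta = 4650.79
1/beta = 0.4297
1 + 1/beta = 1.4297
Gamma(1.4297) = 0.886
Mean = 4650.79 * 0.886
Mean = 4120.8045

4120.8045


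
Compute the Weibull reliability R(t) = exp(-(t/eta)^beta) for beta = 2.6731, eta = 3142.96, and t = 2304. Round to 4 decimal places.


beta = 2.6731, eta = 3142.96, t = 2304
t/eta = 2304 / 3142.96 = 0.7331
(t/eta)^beta = 0.7331^2.6731 = 0.436
R(t) = exp(-0.436)
R(t) = 0.6466

0.6466


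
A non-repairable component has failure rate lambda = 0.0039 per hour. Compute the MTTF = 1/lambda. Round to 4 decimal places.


lambda = 0.0039
MTTF = 1 / 0.0039
MTTF = 256.4103

256.4103


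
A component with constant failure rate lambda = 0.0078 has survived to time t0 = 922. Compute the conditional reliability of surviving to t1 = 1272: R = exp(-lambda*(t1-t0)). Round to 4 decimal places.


lambda = 0.0078
t0 = 922, t1 = 1272
t1 - t0 = 350
lambda * (t1-t0) = 0.0078 * 350 = 2.73
R = exp(-2.73)
R = 0.0652

0.0652


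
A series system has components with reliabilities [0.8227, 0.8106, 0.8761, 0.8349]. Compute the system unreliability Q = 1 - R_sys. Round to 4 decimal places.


Components: [0.8227, 0.8106, 0.8761, 0.8349]
After component 1: product = 0.8227
After component 2: product = 0.6669
After component 3: product = 0.5843
After component 4: product = 0.4878
R_sys = 0.4878
Q = 1 - 0.4878 = 0.5122

0.5122


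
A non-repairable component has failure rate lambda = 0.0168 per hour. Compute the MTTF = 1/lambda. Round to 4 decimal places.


lambda = 0.0168
MTTF = 1 / 0.0168
MTTF = 59.5238

59.5238


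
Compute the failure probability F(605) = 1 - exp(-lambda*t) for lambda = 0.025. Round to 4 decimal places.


lambda = 0.025, t = 605
lambda * t = 15.125
exp(-15.125) = 0.0
F(t) = 1 - 0.0
F(t) = 1.0

1.0


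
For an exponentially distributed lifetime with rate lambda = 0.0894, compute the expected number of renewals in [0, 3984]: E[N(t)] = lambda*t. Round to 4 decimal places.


lambda = 0.0894
t = 3984
E[N(t)] = lambda * t
E[N(t)] = 0.0894 * 3984
E[N(t)] = 356.1696

356.1696


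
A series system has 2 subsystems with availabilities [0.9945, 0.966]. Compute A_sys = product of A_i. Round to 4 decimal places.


Subsystems: [0.9945, 0.966]
After subsystem 1 (A=0.9945): product = 0.9945
After subsystem 2 (A=0.966): product = 0.9607
A_sys = 0.9607

0.9607


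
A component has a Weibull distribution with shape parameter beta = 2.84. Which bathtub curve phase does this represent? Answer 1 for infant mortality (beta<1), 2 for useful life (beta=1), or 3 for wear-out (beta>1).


beta = 2.84
Compare beta to 1:
beta < 1 => infant mortality (phase 1)
beta = 1 => useful life (phase 2)
beta > 1 => wear-out (phase 3)
Since beta = 2.84, this is wear-out (increasing failure rate)
Phase = 3

3


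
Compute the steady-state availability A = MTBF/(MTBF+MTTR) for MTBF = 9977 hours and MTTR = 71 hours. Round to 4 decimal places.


MTBF = 9977
MTTR = 71
MTBF + MTTR = 10048
A = 9977 / 10048
A = 0.9929

0.9929


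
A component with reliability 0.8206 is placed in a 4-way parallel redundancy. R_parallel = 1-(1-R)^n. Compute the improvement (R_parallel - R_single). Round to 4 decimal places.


R_single = 0.8206, n = 4
1 - R_single = 0.1794
(1 - R_single)^n = 0.1794^4 = 0.001
R_parallel = 1 - 0.001 = 0.999
Improvement = 0.999 - 0.8206
Improvement = 0.1784

0.1784


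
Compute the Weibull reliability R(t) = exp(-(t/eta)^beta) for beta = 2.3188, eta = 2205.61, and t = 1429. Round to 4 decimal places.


beta = 2.3188, eta = 2205.61, t = 1429
t/eta = 1429 / 2205.61 = 0.6479
(t/eta)^beta = 0.6479^2.3188 = 0.3655
R(t) = exp(-0.3655)
R(t) = 0.6938

0.6938


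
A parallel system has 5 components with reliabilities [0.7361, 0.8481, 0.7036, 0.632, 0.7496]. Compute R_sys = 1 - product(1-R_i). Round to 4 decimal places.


Components: [0.7361, 0.8481, 0.7036, 0.632, 0.7496]
(1 - 0.7361) = 0.2639, running product = 0.2639
(1 - 0.8481) = 0.1519, running product = 0.0401
(1 - 0.7036) = 0.2964, running product = 0.0119
(1 - 0.632) = 0.368, running product = 0.0044
(1 - 0.7496) = 0.2504, running product = 0.0011
Product of (1-R_i) = 0.0011
R_sys = 1 - 0.0011 = 0.9989

0.9989


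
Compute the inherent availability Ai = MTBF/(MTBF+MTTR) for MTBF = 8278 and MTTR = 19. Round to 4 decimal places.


MTBF = 8278
MTTR = 19
MTBF + MTTR = 8297
Ai = 8278 / 8297
Ai = 0.9977

0.9977


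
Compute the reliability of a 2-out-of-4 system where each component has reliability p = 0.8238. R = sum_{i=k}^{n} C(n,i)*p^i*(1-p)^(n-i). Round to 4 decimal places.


k = 2, n = 4, p = 0.8238
i=2: C(4,2)=6 * 0.8238^2 * 0.1762^2 = 0.1264
i=3: C(4,3)=4 * 0.8238^3 * 0.1762^1 = 0.394
i=4: C(4,4)=1 * 0.8238^4 * 0.1762^0 = 0.4606
R = sum of terms = 0.981

0.981


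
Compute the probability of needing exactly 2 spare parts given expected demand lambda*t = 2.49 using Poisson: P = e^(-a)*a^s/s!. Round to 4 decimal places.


a = 2.49, s = 2
e^(-a) = e^(-2.49) = 0.0829
a^s = 2.49^2 = 6.2001
s! = 2
P = 0.0829 * 6.2001 / 2
P = 0.257

0.257


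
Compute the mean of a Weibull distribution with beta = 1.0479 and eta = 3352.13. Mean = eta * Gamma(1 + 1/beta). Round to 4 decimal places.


beta = 1.0479, eta = 3352.13
1/beta = 0.9543
1 + 1/beta = 1.9543
Gamma(1.9543) = 0.9815
Mean = 3352.13 * 0.9815
Mean = 3290.2074

3290.2074


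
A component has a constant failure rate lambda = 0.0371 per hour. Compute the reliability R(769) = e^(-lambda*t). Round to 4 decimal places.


lambda = 0.0371
t = 769
lambda * t = 28.5299
R(t) = e^(-28.5299)
R(t) = 0.0

0.0


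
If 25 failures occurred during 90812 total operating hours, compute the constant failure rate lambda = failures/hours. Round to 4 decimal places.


failures = 25
total_hours = 90812
lambda = 25 / 90812
lambda = 0.0003

0.0003


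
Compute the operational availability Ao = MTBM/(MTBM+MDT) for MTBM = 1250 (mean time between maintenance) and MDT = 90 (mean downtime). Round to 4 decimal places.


MTBM = 1250
MDT = 90
MTBM + MDT = 1340
Ao = 1250 / 1340
Ao = 0.9328

0.9328


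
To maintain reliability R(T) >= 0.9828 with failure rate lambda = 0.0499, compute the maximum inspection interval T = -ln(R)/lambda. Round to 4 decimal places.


R_target = 0.9828
lambda = 0.0499
-ln(0.9828) = 0.0173
T = 0.0173 / 0.0499
T = 0.3477

0.3477


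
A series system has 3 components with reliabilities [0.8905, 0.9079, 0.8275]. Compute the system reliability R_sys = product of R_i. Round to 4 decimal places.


Components: [0.8905, 0.9079, 0.8275]
After component 1 (R=0.8905): product = 0.8905
After component 2 (R=0.9079): product = 0.8085
After component 3 (R=0.8275): product = 0.669
R_sys = 0.669

0.669


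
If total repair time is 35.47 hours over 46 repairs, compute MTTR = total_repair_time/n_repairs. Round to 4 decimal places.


total_repair_time = 35.47
n_repairs = 46
MTTR = 35.47 / 46
MTTR = 0.7711

0.7711


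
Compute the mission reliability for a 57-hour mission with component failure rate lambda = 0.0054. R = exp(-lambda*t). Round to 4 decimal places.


lambda = 0.0054
mission_time = 57
lambda * t = 0.0054 * 57 = 0.3078
R = exp(-0.3078)
R = 0.7351

0.7351


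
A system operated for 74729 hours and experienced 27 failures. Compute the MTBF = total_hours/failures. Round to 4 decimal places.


total_hours = 74729
failures = 27
MTBF = 74729 / 27
MTBF = 2767.7407

2767.7407


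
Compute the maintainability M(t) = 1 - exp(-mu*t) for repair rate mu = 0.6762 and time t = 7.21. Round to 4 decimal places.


mu = 0.6762, t = 7.21
mu * t = 0.6762 * 7.21 = 4.8754
exp(-4.8754) = 0.0076
M(t) = 1 - 0.0076
M(t) = 0.9924

0.9924


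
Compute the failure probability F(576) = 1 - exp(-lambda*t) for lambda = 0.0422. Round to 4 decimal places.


lambda = 0.0422, t = 576
lambda * t = 24.3072
exp(-24.3072) = 0.0
F(t) = 1 - 0.0
F(t) = 1.0

1.0


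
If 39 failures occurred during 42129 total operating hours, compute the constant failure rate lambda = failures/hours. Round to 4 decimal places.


failures = 39
total_hours = 42129
lambda = 39 / 42129
lambda = 0.0009

0.0009


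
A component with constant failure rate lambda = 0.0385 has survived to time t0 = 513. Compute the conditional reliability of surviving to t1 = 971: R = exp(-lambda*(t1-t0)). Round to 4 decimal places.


lambda = 0.0385
t0 = 513, t1 = 971
t1 - t0 = 458
lambda * (t1-t0) = 0.0385 * 458 = 17.633
R = exp(-17.633)
R = 0.0

0.0


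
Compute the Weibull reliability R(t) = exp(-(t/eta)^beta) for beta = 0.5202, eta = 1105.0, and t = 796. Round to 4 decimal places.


beta = 0.5202, eta = 1105.0, t = 796
t/eta = 796 / 1105.0 = 0.7204
(t/eta)^beta = 0.7204^0.5202 = 0.8431
R(t) = exp(-0.8431)
R(t) = 0.4304

0.4304


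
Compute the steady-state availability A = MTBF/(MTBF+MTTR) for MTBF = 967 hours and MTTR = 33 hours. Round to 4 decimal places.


MTBF = 967
MTTR = 33
MTBF + MTTR = 1000
A = 967 / 1000
A = 0.967

0.967


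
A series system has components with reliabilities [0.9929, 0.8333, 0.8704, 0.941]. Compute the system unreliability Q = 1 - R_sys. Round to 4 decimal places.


Components: [0.9929, 0.8333, 0.8704, 0.941]
After component 1: product = 0.9929
After component 2: product = 0.8274
After component 3: product = 0.7202
After component 4: product = 0.6777
R_sys = 0.6777
Q = 1 - 0.6777 = 0.3223

0.3223


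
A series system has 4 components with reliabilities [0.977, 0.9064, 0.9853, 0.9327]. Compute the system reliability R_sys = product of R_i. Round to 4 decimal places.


Components: [0.977, 0.9064, 0.9853, 0.9327]
After component 1 (R=0.977): product = 0.977
After component 2 (R=0.9064): product = 0.8856
After component 3 (R=0.9853): product = 0.8725
After component 4 (R=0.9327): product = 0.8138
R_sys = 0.8138

0.8138


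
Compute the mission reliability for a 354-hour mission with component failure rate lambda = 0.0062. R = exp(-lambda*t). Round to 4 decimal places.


lambda = 0.0062
mission_time = 354
lambda * t = 0.0062 * 354 = 2.1948
R = exp(-2.1948)
R = 0.1114

0.1114


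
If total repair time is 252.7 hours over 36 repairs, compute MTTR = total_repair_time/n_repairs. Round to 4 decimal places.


total_repair_time = 252.7
n_repairs = 36
MTTR = 252.7 / 36
MTTR = 7.0194

7.0194


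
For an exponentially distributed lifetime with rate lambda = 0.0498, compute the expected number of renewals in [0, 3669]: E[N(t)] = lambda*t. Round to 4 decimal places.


lambda = 0.0498
t = 3669
E[N(t)] = lambda * t
E[N(t)] = 0.0498 * 3669
E[N(t)] = 182.7162

182.7162


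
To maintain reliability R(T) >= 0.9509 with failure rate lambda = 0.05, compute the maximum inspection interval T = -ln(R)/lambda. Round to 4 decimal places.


R_target = 0.9509
lambda = 0.05
-ln(0.9509) = 0.0503
T = 0.0503 / 0.05
T = 1.0069

1.0069


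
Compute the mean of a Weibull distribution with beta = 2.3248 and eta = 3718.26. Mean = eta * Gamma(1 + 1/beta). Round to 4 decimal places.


beta = 2.3248, eta = 3718.26
1/beta = 0.4301
1 + 1/beta = 1.4301
Gamma(1.4301) = 0.886
Mean = 3718.26 * 0.886
Mean = 3294.4983

3294.4983


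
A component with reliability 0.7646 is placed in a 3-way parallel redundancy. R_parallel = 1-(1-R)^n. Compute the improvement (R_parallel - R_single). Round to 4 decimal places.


R_single = 0.7646, n = 3
1 - R_single = 0.2354
(1 - R_single)^n = 0.2354^3 = 0.013
R_parallel = 1 - 0.013 = 0.987
Improvement = 0.987 - 0.7646
Improvement = 0.2224

0.2224


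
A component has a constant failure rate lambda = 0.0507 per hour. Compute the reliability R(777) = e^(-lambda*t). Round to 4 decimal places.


lambda = 0.0507
t = 777
lambda * t = 39.3939
R(t) = e^(-39.3939)
R(t) = 0.0

0.0


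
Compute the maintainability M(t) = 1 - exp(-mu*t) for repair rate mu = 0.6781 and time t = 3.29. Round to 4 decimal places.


mu = 0.6781, t = 3.29
mu * t = 0.6781 * 3.29 = 2.2309
exp(-2.2309) = 0.1074
M(t) = 1 - 0.1074
M(t) = 0.8926

0.8926


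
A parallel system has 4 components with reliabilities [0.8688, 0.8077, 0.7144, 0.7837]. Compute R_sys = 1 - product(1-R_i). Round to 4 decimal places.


Components: [0.8688, 0.8077, 0.7144, 0.7837]
(1 - 0.8688) = 0.1312, running product = 0.1312
(1 - 0.8077) = 0.1923, running product = 0.0252
(1 - 0.7144) = 0.2856, running product = 0.0072
(1 - 0.7837) = 0.2163, running product = 0.0016
Product of (1-R_i) = 0.0016
R_sys = 1 - 0.0016 = 0.9984

0.9984


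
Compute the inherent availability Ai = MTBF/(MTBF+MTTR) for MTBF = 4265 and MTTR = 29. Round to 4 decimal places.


MTBF = 4265
MTTR = 29
MTBF + MTTR = 4294
Ai = 4265 / 4294
Ai = 0.9932

0.9932


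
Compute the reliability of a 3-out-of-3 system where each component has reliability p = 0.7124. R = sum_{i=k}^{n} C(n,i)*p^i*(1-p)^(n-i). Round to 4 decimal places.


k = 3, n = 3, p = 0.7124
i=3: C(3,3)=1 * 0.7124^3 * 0.2876^0 = 0.3616
R = sum of terms = 0.3616

0.3616


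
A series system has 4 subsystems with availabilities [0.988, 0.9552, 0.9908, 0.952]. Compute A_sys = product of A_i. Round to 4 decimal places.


Subsystems: [0.988, 0.9552, 0.9908, 0.952]
After subsystem 1 (A=0.988): product = 0.988
After subsystem 2 (A=0.9552): product = 0.9437
After subsystem 3 (A=0.9908): product = 0.9351
After subsystem 4 (A=0.952): product = 0.8902
A_sys = 0.8902

0.8902


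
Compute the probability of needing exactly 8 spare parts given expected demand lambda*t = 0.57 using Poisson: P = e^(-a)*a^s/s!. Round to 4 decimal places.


a = 0.57, s = 8
e^(-a) = e^(-0.57) = 0.5655
a^s = 0.57^8 = 0.0111
s! = 40320
P = 0.5655 * 0.0111 / 40320
P = 0.0

0.0


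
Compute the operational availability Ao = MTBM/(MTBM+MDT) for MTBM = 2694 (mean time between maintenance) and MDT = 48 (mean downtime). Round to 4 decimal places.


MTBM = 2694
MDT = 48
MTBM + MDT = 2742
Ao = 2694 / 2742
Ao = 0.9825

0.9825


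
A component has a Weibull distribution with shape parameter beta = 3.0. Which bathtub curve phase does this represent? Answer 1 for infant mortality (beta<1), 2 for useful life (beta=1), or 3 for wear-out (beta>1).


beta = 3.0
Compare beta to 1:
beta < 1 => infant mortality (phase 1)
beta = 1 => useful life (phase 2)
beta > 1 => wear-out (phase 3)
Since beta = 3.0, this is wear-out (increasing failure rate)
Phase = 3

3
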